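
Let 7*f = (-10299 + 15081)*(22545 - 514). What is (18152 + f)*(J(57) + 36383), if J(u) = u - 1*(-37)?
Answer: 549652663566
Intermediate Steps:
J(u) = 37 + u (J(u) = u + 37 = 37 + u)
f = 105352242/7 (f = ((-10299 + 15081)*(22545 - 514))/7 = (4782*22031)/7 = (⅐)*105352242 = 105352242/7 ≈ 1.5050e+7)
(18152 + f)*(J(57) + 36383) = (18152 + 105352242/7)*((37 + 57) + 36383) = 105479306*(94 + 36383)/7 = (105479306/7)*36477 = 549652663566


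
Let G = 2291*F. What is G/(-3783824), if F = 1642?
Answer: -1880911/1891912 ≈ -0.99419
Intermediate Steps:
G = 3761822 (G = 2291*1642 = 3761822)
G/(-3783824) = 3761822/(-3783824) = 3761822*(-1/3783824) = -1880911/1891912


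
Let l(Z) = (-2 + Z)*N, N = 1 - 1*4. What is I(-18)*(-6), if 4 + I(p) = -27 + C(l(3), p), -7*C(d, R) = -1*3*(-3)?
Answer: 1356/7 ≈ 193.71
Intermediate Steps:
N = -3 (N = 1 - 4 = -3)
l(Z) = 6 - 3*Z (l(Z) = (-2 + Z)*(-3) = 6 - 3*Z)
C(d, R) = -9/7 (C(d, R) = -(-1*3)*(-3)/7 = -(-3)*(-3)/7 = -⅐*9 = -9/7)
I(p) = -226/7 (I(p) = -4 + (-27 - 9/7) = -4 - 198/7 = -226/7)
I(-18)*(-6) = -226/7*(-6) = 1356/7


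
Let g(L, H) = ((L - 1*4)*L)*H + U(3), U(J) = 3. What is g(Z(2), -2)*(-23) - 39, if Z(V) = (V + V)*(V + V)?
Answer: 8724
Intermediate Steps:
Z(V) = 4*V² (Z(V) = (2*V)*(2*V) = 4*V²)
g(L, H) = 3 + H*L*(-4 + L) (g(L, H) = ((L - 1*4)*L)*H + 3 = ((L - 4)*L)*H + 3 = ((-4 + L)*L)*H + 3 = (L*(-4 + L))*H + 3 = H*L*(-4 + L) + 3 = 3 + H*L*(-4 + L))
g(Z(2), -2)*(-23) - 39 = (3 - 2*(4*2²)² - 4*(-2)*4*2²)*(-23) - 39 = (3 - 2*(4*4)² - 4*(-2)*4*4)*(-23) - 39 = (3 - 2*16² - 4*(-2)*16)*(-23) - 39 = (3 - 2*256 + 128)*(-23) - 39 = (3 - 512 + 128)*(-23) - 39 = -381*(-23) - 39 = 8763 - 39 = 8724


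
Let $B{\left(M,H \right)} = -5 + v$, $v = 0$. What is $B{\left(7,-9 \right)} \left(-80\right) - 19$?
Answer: $381$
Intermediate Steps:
$B{\left(M,H \right)} = -5$ ($B{\left(M,H \right)} = -5 + 0 = -5$)
$B{\left(7,-9 \right)} \left(-80\right) - 19 = \left(-5\right) \left(-80\right) - 19 = 400 - 19 = 381$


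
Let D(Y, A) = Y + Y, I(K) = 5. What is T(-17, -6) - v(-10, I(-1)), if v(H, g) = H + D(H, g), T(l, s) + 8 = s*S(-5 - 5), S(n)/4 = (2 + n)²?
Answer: -1514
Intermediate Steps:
D(Y, A) = 2*Y
S(n) = 4*(2 + n)²
T(l, s) = -8 + 256*s (T(l, s) = -8 + s*(4*(2 + (-5 - 5))²) = -8 + s*(4*(2 - 10)²) = -8 + s*(4*(-8)²) = -8 + s*(4*64) = -8 + s*256 = -8 + 256*s)
v(H, g) = 3*H (v(H, g) = H + 2*H = 3*H)
T(-17, -6) - v(-10, I(-1)) = (-8 + 256*(-6)) - 3*(-10) = (-8 - 1536) - 1*(-30) = -1544 + 30 = -1514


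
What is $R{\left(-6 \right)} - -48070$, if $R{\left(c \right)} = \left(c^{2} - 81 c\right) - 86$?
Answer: $48506$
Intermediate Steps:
$R{\left(c \right)} = -86 + c^{2} - 81 c$
$R{\left(-6 \right)} - -48070 = \left(-86 + \left(-6\right)^{2} - -486\right) - -48070 = \left(-86 + 36 + 486\right) + 48070 = 436 + 48070 = 48506$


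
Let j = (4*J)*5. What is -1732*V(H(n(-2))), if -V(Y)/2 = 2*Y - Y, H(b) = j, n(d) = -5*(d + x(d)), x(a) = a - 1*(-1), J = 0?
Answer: 0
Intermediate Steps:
x(a) = 1 + a (x(a) = a + 1 = 1 + a)
n(d) = -5 - 10*d (n(d) = -5*(d + (1 + d)) = -5*(1 + 2*d) = -5 - 10*d)
j = 0 (j = (4*0)*5 = 0*5 = 0)
H(b) = 0
V(Y) = -2*Y (V(Y) = -2*(2*Y - Y) = -2*Y)
-1732*V(H(n(-2))) = -(-3464)*0 = -1732*0 = 0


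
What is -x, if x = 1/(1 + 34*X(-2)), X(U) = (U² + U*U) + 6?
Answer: -1/477 ≈ -0.0020964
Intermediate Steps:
X(U) = 6 + 2*U² (X(U) = (U² + U²) + 6 = 2*U² + 6 = 6 + 2*U²)
x = 1/477 (x = 1/(1 + 34*(6 + 2*(-2)²)) = 1/(1 + 34*(6 + 2*4)) = 1/(1 + 34*(6 + 8)) = 1/(1 + 34*14) = 1/(1 + 476) = 1/477 ≈ 0.0020964)
-x = -1*1/477 = -1/477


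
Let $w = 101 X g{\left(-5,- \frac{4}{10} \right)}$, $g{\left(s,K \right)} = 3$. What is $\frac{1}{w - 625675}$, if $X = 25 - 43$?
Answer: $- \frac{1}{631129} \approx -1.5845 \cdot 10^{-6}$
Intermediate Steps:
$X = -18$ ($X = 25 - 43 = -18$)
$w = -5454$ ($w = 101 \left(-18\right) 3 = \left(-1818\right) 3 = -5454$)
$\frac{1}{w - 625675} = \frac{1}{-5454 - 625675} = \frac{1}{-631129} = - \frac{1}{631129}$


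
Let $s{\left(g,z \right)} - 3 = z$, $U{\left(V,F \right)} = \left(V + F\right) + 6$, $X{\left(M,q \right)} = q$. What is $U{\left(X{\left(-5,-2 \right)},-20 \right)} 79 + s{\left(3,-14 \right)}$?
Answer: $-1275$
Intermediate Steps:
$U{\left(V,F \right)} = 6 + F + V$ ($U{\left(V,F \right)} = \left(F + V\right) + 6 = 6 + F + V$)
$s{\left(g,z \right)} = 3 + z$
$U{\left(X{\left(-5,-2 \right)},-20 \right)} 79 + s{\left(3,-14 \right)} = \left(6 - 20 - 2\right) 79 + \left(3 - 14\right) = \left(-16\right) 79 - 11 = -1264 - 11 = -1275$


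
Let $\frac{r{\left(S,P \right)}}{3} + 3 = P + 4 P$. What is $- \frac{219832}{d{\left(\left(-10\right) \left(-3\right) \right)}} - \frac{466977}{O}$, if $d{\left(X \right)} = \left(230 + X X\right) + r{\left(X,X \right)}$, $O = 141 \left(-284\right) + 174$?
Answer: $- \frac{2677026991}{20878590} \approx -128.22$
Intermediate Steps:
$r{\left(S,P \right)} = -9 + 15 P$ ($r{\left(S,P \right)} = -9 + 3 \left(P + 4 P\right) = -9 + 3 \cdot 5 P = -9 + 15 P$)
$O = -39870$ ($O = -40044 + 174 = -39870$)
$d{\left(X \right)} = 221 + X^{2} + 15 X$ ($d{\left(X \right)} = \left(230 + X X\right) + \left(-9 + 15 X\right) = \left(230 + X^{2}\right) + \left(-9 + 15 X\right) = 221 + X^{2} + 15 X$)
$- \frac{219832}{d{\left(\left(-10\right) \left(-3\right) \right)}} - \frac{466977}{O} = - \frac{219832}{221 + \left(\left(-10\right) \left(-3\right)\right)^{2} + 15 \left(\left(-10\right) \left(-3\right)\right)} - \frac{466977}{-39870} = - \frac{219832}{221 + 30^{2} + 15 \cdot 30} - - \frac{155659}{13290} = - \frac{219832}{221 + 900 + 450} + \frac{155659}{13290} = - \frac{219832}{1571} + \frac{155659}{13290} = - \frac{2677026991}{20878590}$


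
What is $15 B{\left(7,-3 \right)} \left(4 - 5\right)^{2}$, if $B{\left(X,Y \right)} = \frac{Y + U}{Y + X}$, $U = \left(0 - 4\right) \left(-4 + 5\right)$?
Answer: $- \frac{105}{4} \approx -26.25$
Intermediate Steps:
$U = -4$ ($U = \left(-4\right) 1 = -4$)
$B{\left(X,Y \right)} = \frac{-4 + Y}{X + Y}$ ($B{\left(X,Y \right)} = \frac{Y - 4}{Y + X} = \frac{-4 + Y}{X + Y}$)
$15 B{\left(7,-3 \right)} \left(4 - 5\right)^{2} = 15 \frac{-4 - 3}{7 - 3} \left(4 - 5\right)^{2} = 15 \cdot \frac{1}{4} \left(-7\right) \left(-1\right)^{2} = 15 \cdot \frac{1}{4} \left(-7\right) 1 = 15 \left(- \frac{7}{4}\right) 1 = \left(- \frac{105}{4}\right) 1 = - \frac{105}{4}$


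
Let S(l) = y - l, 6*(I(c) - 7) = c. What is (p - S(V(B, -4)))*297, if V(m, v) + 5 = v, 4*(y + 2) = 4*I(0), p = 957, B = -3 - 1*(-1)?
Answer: 280071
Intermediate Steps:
I(c) = 7 + c/6
B = -2 (B = -3 + 1 = -2)
y = 5 (y = -2 + (4*(7 + (⅙)*0))/4 = -2 + (4*(7 + 0))/4 = -2 + (4*7)/4 = -2 + (¼)*28 = -2 + 7 = 5)
V(m, v) = -5 + v
S(l) = 5 - l
(p - S(V(B, -4)))*297 = (957 - (5 - (-5 - 4)))*297 = (957 - (5 - 1*(-9)))*297 = (957 - (5 + 9))*297 = (957 - 1*14)*297 = (957 - 14)*297 = 943*297 = 280071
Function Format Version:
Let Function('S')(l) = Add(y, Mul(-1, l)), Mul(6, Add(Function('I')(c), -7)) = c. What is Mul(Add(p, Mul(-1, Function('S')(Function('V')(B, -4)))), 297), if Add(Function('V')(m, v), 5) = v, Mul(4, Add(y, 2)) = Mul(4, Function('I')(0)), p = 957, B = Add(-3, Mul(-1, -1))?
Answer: 280071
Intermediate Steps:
Function('I')(c) = Add(7, Mul(Rational(1, 6), c))
B = -2 (B = Add(-3, 1) = -2)
y = 5 (y = Add(-2, Mul(Rational(1, 4), Mul(4, Add(7, Mul(Rational(1, 6), 0))))) = Add(-2, Mul(Rational(1, 4), Mul(4, Add(7, 0)))) = Add(-2, Mul(Rational(1, 4), Mul(4, 7))) = Add(-2, Mul(Rational(1, 4), 28)) = Add(-2, 7) = 5)
Function('V')(m, v) = Add(-5, v)
Function('S')(l) = Add(5, Mul(-1, l))
Mul(Add(p, Mul(-1, Function('S')(Function('V')(B, -4)))), 297) = Mul(Add(957, Mul(-1, Add(5, Mul(-1, Add(-5, -4))))), 297) = Mul(Add(957, Mul(-1, Add(5, Mul(-1, -9)))), 297) = Mul(Add(957, Mul(-1, Add(5, 9))), 297) = Mul(Add(957, Mul(-1, 14)), 297) = Mul(Add(957, -14), 297) = Mul(943, 297) = 280071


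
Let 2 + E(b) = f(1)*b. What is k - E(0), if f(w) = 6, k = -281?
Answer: -279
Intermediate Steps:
E(b) = -2 + 6*b
k - E(0) = -281 - (-2 + 6*0) = -281 - (-2 + 0) = -281 - 1*(-2) = -281 + 2 = -279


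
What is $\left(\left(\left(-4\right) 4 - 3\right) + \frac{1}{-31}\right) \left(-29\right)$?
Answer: $\frac{17110}{31} \approx 551.94$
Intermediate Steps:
$\left(\left(\left(-4\right) 4 - 3\right) + \frac{1}{-31}\right) \left(-29\right) = \left(\left(-16 - 3\right) - \frac{1}{31}\right) \left(-29\right) = \left(-19 - \frac{1}{31}\right) \left(-29\right) = \left(- \frac{590}{31}\right) \left(-29\right) = \frac{17110}{31}$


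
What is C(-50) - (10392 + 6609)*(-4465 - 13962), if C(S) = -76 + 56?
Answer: 313277407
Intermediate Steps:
C(S) = -20
C(-50) - (10392 + 6609)*(-4465 - 13962) = -20 - (10392 + 6609)*(-4465 - 13962) = -20 - 17001*(-18427) = -20 - 1*(-313277427) = -20 + 313277427 = 313277407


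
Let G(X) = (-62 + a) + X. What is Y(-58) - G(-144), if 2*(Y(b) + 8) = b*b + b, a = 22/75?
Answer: 138803/75 ≈ 1850.7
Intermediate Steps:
a = 22/75 (a = 22*(1/75) = 22/75 ≈ 0.29333)
G(X) = -4628/75 + X (G(X) = (-62 + 22/75) + X = -4628/75 + X)
Y(b) = -8 + b/2 + b²/2 (Y(b) = -8 + (b*b + b)/2 = -8 + (b² + b)/2 = -8 + (b + b²)/2 = -8 + (b/2 + b²/2) = -8 + b/2 + b²/2)
Y(-58) - G(-144) = (-8 + (½)*(-58) + (½)*(-58)²) - (-4628/75 - 144) = (-8 - 29 + (½)*3364) - 1*(-15428/75) = (-8 - 29 + 1682) + 15428/75 = 1645 + 15428/75 = 138803/75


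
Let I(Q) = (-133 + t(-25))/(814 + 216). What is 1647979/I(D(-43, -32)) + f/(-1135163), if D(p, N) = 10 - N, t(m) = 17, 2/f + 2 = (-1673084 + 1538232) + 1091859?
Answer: -922000881311875195891/63008686675270 ≈ -1.4633e+7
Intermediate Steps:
f = 2/957005 (f = 2/(-2 + ((-1673084 + 1538232) + 1091859)) = 2/(-2 + (-134852 + 1091859)) = 2/(-2 + 957007) = 2/957005 ≈ 2.0899e-6)
I(Q) = -58/515 (I(Q) = (-133 + 17)/(814 + 216) = -116/1030 = -116*1/1030 = -58/515)
1647979/I(D(-43, -32)) + f/(-1135163) = 1647979/(-58/515) + (2/957005)/(-1135163) = 1647979*(-515/58) + (2/957005)*(-1/1135163) = -848709185/58 - 2/1086356666815 = -922000881311875195891/63008686675270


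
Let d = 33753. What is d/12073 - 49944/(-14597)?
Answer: 1095666453/176229581 ≈ 6.2173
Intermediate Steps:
d/12073 - 49944/(-14597) = 33753/12073 - 49944/(-14597) = 33753*(1/12073) - 49944*(-1/14597) = 33753/12073 + 49944/14597 = 1095666453/176229581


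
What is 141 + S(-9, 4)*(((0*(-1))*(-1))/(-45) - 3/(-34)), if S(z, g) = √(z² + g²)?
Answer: 141 + 3*√97/34 ≈ 141.87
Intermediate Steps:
S(z, g) = √(g² + z²)
141 + S(-9, 4)*(((0*(-1))*(-1))/(-45) - 3/(-34)) = 141 + √(4² + (-9)²)*(((0*(-1))*(-1))/(-45) - 3/(-34)) = 141 + √(16 + 81)*((0*(-1))*(-1/45) - 3*(-1/34)) = 141 + √97*(0*(-1/45) + 3/34) = 141 + √97*(0 + 3/34) = 141 + √97*(3/34) = 141 + 3*√97/34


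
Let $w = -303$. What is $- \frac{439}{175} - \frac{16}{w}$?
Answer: $- \frac{130217}{53025} \approx -2.4558$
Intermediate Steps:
$- \frac{439}{175} - \frac{16}{w} = - \frac{439}{175} - \frac{16}{-303} = \left(-439\right) \frac{1}{175} - - \frac{16}{303} = - \frac{439}{175} + \frac{16}{303} = - \frac{130217}{53025}$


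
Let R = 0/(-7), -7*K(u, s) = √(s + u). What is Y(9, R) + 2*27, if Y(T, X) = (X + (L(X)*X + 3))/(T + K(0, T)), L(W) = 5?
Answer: 1087/20 ≈ 54.350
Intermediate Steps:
K(u, s) = -√(s + u)/7
R = 0 (R = 0*(-⅐) = 0)
Y(T, X) = (3 + 6*X)/(T - √T/7) (Y(T, X) = (X + (5*X + 3))/(T - √(T + 0)/7) = (X + (3 + 5*X))/(T - √T/7) = (3 + 6*X)/(T - √T/7))
Y(9, R) + 2*27 = 21*(1 + 2*0)/(-√9 + 7*9) + 2*27 = 21*(1 + 0)/(-1*3 + 63) + 54 = 21*1/(-3 + 63) + 54 = 21*1/60 + 54 = 21*(1/60)*1 + 54 = 7/20 + 54 = 1087/20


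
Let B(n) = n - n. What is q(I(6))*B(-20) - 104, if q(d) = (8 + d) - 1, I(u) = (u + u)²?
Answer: -104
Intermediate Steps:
I(u) = 4*u² (I(u) = (2*u)² = 4*u²)
q(d) = 7 + d
B(n) = 0
q(I(6))*B(-20) - 104 = (7 + 4*6²)*0 - 104 = (7 + 4*36)*0 - 104 = (7 + 144)*0 - 104 = 151*0 - 104 = 0 - 104 = -104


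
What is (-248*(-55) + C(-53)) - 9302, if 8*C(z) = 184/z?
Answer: 229891/53 ≈ 4337.6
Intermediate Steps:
C(z) = 23/z (C(z) = (184/z)/8 = 23/z)
(-248*(-55) + C(-53)) - 9302 = (-248*(-55) + 23/(-53)) - 9302 = (13640 + 23*(-1/53)) - 9302 = (13640 - 23/53) - 9302 = 722897/53 - 9302 = 229891/53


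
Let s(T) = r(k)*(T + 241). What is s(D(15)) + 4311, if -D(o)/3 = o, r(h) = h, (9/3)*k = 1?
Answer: 13129/3 ≈ 4376.3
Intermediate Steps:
k = ⅓ (k = (⅓)*1 = ⅓ ≈ 0.33333)
D(o) = -3*o
s(T) = 241/3 + T/3 (s(T) = (T + 241)/3 = (241 + T)/3 = 241/3 + T/3)
s(D(15)) + 4311 = (241/3 + (-3*15)/3) + 4311 = (241/3 + (⅓)*(-45)) + 4311 = (241/3 - 15) + 4311 = 196/3 + 4311 = 13129/3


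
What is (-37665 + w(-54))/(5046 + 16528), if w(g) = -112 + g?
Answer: -37831/21574 ≈ -1.7535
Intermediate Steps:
(-37665 + w(-54))/(5046 + 16528) = (-37665 + (-112 - 54))/(5046 + 16528) = (-37665 - 166)/21574 = -37831*1/21574 = -37831/21574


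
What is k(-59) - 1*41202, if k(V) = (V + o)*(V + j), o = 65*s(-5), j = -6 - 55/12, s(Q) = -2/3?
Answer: -1226927/36 ≈ -34081.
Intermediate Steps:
s(Q) = -⅔ (s(Q) = -2*⅓ = -⅔)
j = -127/12 (j = -6 - 55/12 = -127/12 ≈ -10.583)
o = -130/3 (o = 65*(-⅔) = -130/3 ≈ -43.333)
k(V) = (-130/3 + V)*(-127/12 + V) (k(V) = (V - 130/3)*(V - 127/12) = (-130/3 + V)*(-127/12 + V))
k(-59) - 1*41202 = (8255/18 + (-59)² - 647/12*(-59)) - 1*41202 = (8255/18 + 3481 + 38173/12) - 41202 = 256345/36 - 41202 = -1226927/36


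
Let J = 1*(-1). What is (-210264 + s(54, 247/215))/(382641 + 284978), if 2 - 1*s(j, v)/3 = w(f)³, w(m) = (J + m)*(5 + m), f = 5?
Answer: -402258/667619 ≈ -0.60253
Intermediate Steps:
J = -1
w(m) = (-1 + m)*(5 + m)
s(j, v) = -191994 (s(j, v) = 6 - 3*(-5 + 5² + 4*5)³ = 6 - 3*(-5 + 25 + 20)³ = 6 - 3*40³ = 6 - 3*64000 = 6 - 192000 = -191994)
(-210264 + s(54, 247/215))/(382641 + 284978) = (-210264 - 191994)/(382641 + 284978) = -402258/667619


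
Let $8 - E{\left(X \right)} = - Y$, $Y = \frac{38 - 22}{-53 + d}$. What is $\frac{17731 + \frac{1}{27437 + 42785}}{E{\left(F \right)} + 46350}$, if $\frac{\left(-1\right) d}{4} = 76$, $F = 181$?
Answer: $\frac{444502943031}{1162159353380} \approx 0.38248$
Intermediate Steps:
$d = -304$ ($d = \left(-4\right) 76 = -304$)
$Y = - \frac{16}{357}$ ($Y = \frac{38 - 22}{-53 - 304} = \frac{16}{-357} = 16 \left(- \frac{1}{357}\right) = - \frac{16}{357} \approx -0.044818$)
$E{\left(X \right)} = \frac{2840}{357}$ ($E{\left(X \right)} = 8 - \left(-1\right) \left(- \frac{16}{357}\right) = 8 - \frac{16}{357} = \frac{2840}{357}$)
$\frac{17731 + \frac{1}{27437 + 42785}}{E{\left(F \right)} + 46350} = \frac{17731 + \frac{1}{27437 + 42785}}{\frac{2840}{357} + 46350} = \frac{17731 + \frac{1}{70222}}{\frac{16549790}{357}} = \left(17731 + \frac{1}{70222}\right) \frac{357}{16549790} = \frac{1245106283}{70222} \cdot \frac{357}{16549790} = \frac{444502943031}{1162159353380}$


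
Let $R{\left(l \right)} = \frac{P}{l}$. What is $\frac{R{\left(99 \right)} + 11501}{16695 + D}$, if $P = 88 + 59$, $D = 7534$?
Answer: $\frac{379582}{799557} \approx 0.47474$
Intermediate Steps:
$P = 147$
$R{\left(l \right)} = \frac{147}{l}$
$\frac{R{\left(99 \right)} + 11501}{16695 + D} = \frac{\frac{147}{99} + 11501}{16695 + 7534} = \frac{147 \cdot \frac{1}{99} + 11501}{24229} = \left(\frac{49}{33} + 11501\right) \frac{1}{24229} = \frac{379582}{33} \cdot \frac{1}{24229} = \frac{379582}{799557}$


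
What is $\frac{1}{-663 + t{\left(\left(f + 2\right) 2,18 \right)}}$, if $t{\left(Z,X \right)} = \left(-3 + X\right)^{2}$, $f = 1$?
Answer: $- \frac{1}{438} \approx -0.0022831$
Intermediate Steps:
$\frac{1}{-663 + t{\left(\left(f + 2\right) 2,18 \right)}} = \frac{1}{-663 + \left(-3 + 18\right)^{2}} = \frac{1}{-663 + 15^{2}} = \frac{1}{-663 + 225} = \frac{1}{-438} = - \frac{1}{438}$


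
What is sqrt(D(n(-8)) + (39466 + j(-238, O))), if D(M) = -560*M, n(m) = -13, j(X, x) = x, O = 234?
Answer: 18*sqrt(145) ≈ 216.75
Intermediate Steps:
sqrt(D(n(-8)) + (39466 + j(-238, O))) = sqrt(-560*(-13) + (39466 + 234)) = sqrt(7280 + 39700) = sqrt(46980) = 18*sqrt(145)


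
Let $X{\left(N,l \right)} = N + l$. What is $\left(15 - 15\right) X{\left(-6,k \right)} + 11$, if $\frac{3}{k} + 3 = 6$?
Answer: $11$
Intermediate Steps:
$k = 1$ ($k = \frac{3}{-3 + 6} = \frac{3}{3} = 3 \cdot \frac{1}{3} = 1$)
$\left(15 - 15\right) X{\left(-6,k \right)} + 11 = \left(15 - 15\right) \left(-6 + 1\right) + 11 = \left(15 - 15\right) \left(-5\right) + 11 = 0 \left(-5\right) + 11 = 0 + 11 = 11$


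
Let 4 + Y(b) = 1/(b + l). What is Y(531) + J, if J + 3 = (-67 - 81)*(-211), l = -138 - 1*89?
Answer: 9491185/304 ≈ 31221.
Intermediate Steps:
l = -227 (l = -138 - 89 = -227)
Y(b) = -4 + 1/(-227 + b) (Y(b) = -4 + 1/(b - 227) = -4 + 1/(-227 + b))
J = 31225 (J = -3 + (-67 - 81)*(-211) = -3 - 148*(-211) = -3 + 31228 = 31225)
Y(531) + J = (909 - 4*531)/(-227 + 531) + 31225 = (909 - 2124)/304 + 31225 = (1/304)*(-1215) + 31225 = -1215/304 + 31225 = 9491185/304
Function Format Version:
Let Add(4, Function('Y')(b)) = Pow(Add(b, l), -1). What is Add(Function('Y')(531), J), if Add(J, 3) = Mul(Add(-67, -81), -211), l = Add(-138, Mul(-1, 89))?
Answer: Rational(9491185, 304) ≈ 31221.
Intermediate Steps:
l = -227 (l = Add(-138, -89) = -227)
Function('Y')(b) = Add(-4, Pow(Add(-227, b), -1)) (Function('Y')(b) = Add(-4, Pow(Add(b, -227), -1)) = Add(-4, Pow(Add(-227, b), -1)))
J = 31225 (J = Add(-3, Mul(Add(-67, -81), -211)) = Add(-3, Mul(-148, -211)) = Add(-3, 31228) = 31225)
Add(Function('Y')(531), J) = Add(Mul(Pow(Add(-227, 531), -1), Add(909, Mul(-4, 531))), 31225) = Add(Mul(Pow(304, -1), Add(909, -2124)), 31225) = Add(Mul(Rational(1, 304), -1215), 31225) = Add(Rational(-1215, 304), 31225) = Rational(9491185, 304)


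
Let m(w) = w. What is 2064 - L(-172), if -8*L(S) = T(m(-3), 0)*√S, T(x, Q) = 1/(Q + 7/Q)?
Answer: 2064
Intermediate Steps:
L(S) = 0 (L(S) = -0/(7 + 0²)*√S/8 = -0/(7 + 0)*√S/8 = -0/7*√S/8 = -0*(⅐)*√S/8 = -0*√S = -⅛*0 = 0)
2064 - L(-172) = 2064 - 1*0 = 2064 + 0 = 2064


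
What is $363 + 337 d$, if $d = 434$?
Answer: $146621$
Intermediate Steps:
$363 + 337 d = 363 + 337 \cdot 434 = 363 + 146258 = 146621$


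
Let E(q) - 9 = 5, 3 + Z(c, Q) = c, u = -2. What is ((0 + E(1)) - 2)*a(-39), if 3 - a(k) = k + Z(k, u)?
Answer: 1008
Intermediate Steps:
Z(c, Q) = -3 + c
E(q) = 14 (E(q) = 9 + 5 = 14)
a(k) = 6 - 2*k (a(k) = 3 - (k + (-3 + k)) = 3 - (-3 + 2*k) = 3 + (3 - 2*k) = 6 - 2*k)
((0 + E(1)) - 2)*a(-39) = ((0 + 14) - 2)*(6 - 2*(-39)) = (14 - 2)*(6 + 78) = 12*84 = 1008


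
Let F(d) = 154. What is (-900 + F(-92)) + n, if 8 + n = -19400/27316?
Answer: -5153916/6829 ≈ -754.71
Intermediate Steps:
n = -59482/6829 (n = -8 - 19400/27316 = -8 - 1*4850/6829 = -8 - 4850/6829 = -59482/6829 ≈ -8.7102)
(-900 + F(-92)) + n = (-900 + 154) - 59482/6829 = -746 - 59482/6829 = -5153916/6829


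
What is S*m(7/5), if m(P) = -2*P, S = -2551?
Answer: 35714/5 ≈ 7142.8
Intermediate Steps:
S*m(7/5) = -(-5102)*7/5 = -2551*(-14/5) = 35714/5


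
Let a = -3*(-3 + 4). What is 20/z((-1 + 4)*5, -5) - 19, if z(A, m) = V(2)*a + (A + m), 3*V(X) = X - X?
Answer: -17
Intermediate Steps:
V(X) = 0 (V(X) = (X - X)/3 = (⅓)*0 = 0)
a = -3 (a = -3*1 = -3)
z(A, m) = A + m (z(A, m) = 0*(-3) + (A + m) = 0 + (A + m) = A + m)
20/z((-1 + 4)*5, -5) - 19 = 20/((-1 + 4)*5 - 5) - 19 = 20/(3*5 - 5) - 19 = 20/(15 - 5) - 19 = 20/10 - 19 = (⅒)*20 - 19 = 2 - 19 = -17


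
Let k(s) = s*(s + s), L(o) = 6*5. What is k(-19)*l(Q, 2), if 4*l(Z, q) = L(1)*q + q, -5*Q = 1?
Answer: 11191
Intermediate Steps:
Q = -1/5 (Q = -1/5*1 = -1/5 ≈ -0.20000)
L(o) = 30
k(s) = 2*s**2 (k(s) = s*(2*s) = 2*s**2)
l(Z, q) = 31*q/4 (l(Z, q) = (30*q + q)/4 = (31*q)/4 = 31*q/4)
k(-19)*l(Q, 2) = (2*(-19)**2)*((31/4)*2) = (2*361)*(31/2) = 722*(31/2) = 11191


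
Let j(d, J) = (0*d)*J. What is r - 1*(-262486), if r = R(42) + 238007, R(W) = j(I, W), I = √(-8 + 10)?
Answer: 500493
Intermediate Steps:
I = √2 ≈ 1.4142
j(d, J) = 0 (j(d, J) = 0*J = 0)
R(W) = 0
r = 238007 (r = 0 + 238007 = 238007)
r - 1*(-262486) = 238007 - 1*(-262486) = 238007 + 262486 = 500493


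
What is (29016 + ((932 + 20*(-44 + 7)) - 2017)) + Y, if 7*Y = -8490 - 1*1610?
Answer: 180237/7 ≈ 25748.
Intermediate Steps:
Y = -10100/7 (Y = (-8490 - 1*1610)/7 = (-8490 - 1610)/7 = (⅐)*(-10100) = -10100/7 ≈ -1442.9)
(29016 + ((932 + 20*(-44 + 7)) - 2017)) + Y = (29016 + ((932 + 20*(-44 + 7)) - 2017)) - 10100/7 = (29016 + ((932 + 20*(-37)) - 2017)) - 10100/7 = (29016 + ((932 - 740) - 2017)) - 10100/7 = (29016 + (192 - 2017)) - 10100/7 = (29016 - 1825) - 10100/7 = 27191 - 10100/7 = 180237/7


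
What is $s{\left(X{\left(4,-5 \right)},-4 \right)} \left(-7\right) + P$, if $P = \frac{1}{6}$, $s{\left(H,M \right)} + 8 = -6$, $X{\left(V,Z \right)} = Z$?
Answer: $\frac{589}{6} \approx 98.167$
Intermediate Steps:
$s{\left(H,M \right)} = -14$ ($s{\left(H,M \right)} = -8 - 6 = -14$)
$P = \frac{1}{6} \approx 0.16667$
$s{\left(X{\left(4,-5 \right)},-4 \right)} \left(-7\right) + P = \left(-14\right) \left(-7\right) + \frac{1}{6} = 98 + \frac{1}{6} = \frac{589}{6}$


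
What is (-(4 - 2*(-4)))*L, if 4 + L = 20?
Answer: -192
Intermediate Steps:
L = 16 (L = -4 + 20 = 16)
(-(4 - 2*(-4)))*L = -(4 - 2*(-4))*16 = -(4 + 8)*16 = -1*12*16 = -12*16 = -192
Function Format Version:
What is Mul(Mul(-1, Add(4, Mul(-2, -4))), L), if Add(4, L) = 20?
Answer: -192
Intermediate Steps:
L = 16 (L = Add(-4, 20) = 16)
Mul(Mul(-1, Add(4, Mul(-2, -4))), L) = Mul(Mul(-1, Add(4, Mul(-2, -4))), 16) = Mul(Mul(-1, Add(4, 8)), 16) = Mul(Mul(-1, 12), 16) = Mul(-12, 16) = -192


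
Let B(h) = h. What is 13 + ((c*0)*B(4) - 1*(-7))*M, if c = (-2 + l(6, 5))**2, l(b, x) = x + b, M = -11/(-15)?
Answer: 272/15 ≈ 18.133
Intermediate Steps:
M = 11/15 (M = -11*(-1/15) = 11/15 ≈ 0.73333)
l(b, x) = b + x
c = 81 (c = (-2 + (6 + 5))**2 = (-2 + 11)**2 = 9**2 = 81)
13 + ((c*0)*B(4) - 1*(-7))*M = 13 + ((81*0)*4 - 1*(-7))*(11/15) = 13 + (0*4 + 7)*(11/15) = 13 + (0 + 7)*(11/15) = 13 + 7*(11/15) = 13 + 77/15 = 272/15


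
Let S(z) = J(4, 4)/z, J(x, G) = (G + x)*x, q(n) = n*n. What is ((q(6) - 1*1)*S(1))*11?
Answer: 12320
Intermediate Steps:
q(n) = n**2
J(x, G) = x*(G + x)
S(z) = 32/z (S(z) = (4*(4 + 4))/z = (4*8)/z = 32/z)
((q(6) - 1*1)*S(1))*11 = ((6**2 - 1*1)*(32/1))*11 = ((36 - 1)*(32*1))*11 = (35*32)*11 = 1120*11 = 12320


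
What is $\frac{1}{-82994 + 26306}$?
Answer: $- \frac{1}{56688} \approx -1.764 \cdot 10^{-5}$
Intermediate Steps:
$\frac{1}{-82994 + 26306} = \frac{1}{-56688} = - \frac{1}{56688}$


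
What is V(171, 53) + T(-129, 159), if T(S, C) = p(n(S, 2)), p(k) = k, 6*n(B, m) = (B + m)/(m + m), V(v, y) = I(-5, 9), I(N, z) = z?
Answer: 89/24 ≈ 3.7083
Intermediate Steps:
V(v, y) = 9
n(B, m) = (B + m)/(12*m) (n(B, m) = ((B + m)/(m + m))/6 = ((B + m)/((2*m)))/6 = ((B + m)*(1/(2*m)))/6 = ((B + m)/(2*m))/6 = (B + m)/(12*m))
T(S, C) = 1/12 + S/24 (T(S, C) = (1/12)*(S + 2)/2 = (1/12)*(½)*(2 + S) = 1/12 + S/24)
V(171, 53) + T(-129, 159) = 9 + (1/12 + (1/24)*(-129)) = 9 + (1/12 - 43/8) = 9 - 127/24 = 89/24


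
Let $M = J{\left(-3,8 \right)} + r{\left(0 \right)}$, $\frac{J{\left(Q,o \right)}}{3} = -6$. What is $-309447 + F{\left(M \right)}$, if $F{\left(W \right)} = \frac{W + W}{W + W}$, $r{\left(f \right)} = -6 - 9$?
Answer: $-309446$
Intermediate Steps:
$r{\left(f \right)} = -15$ ($r{\left(f \right)} = -6 - 9 = -15$)
$J{\left(Q,o \right)} = -18$ ($J{\left(Q,o \right)} = 3 \left(-6\right) = -18$)
$M = -33$ ($M = -18 - 15 = -33$)
$F{\left(W \right)} = 1$ ($F{\left(W \right)} = \frac{2 W}{2 W} = 2 W \frac{1}{2 W} = 1$)
$-309447 + F{\left(M \right)} = -309447 + 1 = -309446$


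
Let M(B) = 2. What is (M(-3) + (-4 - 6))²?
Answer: 64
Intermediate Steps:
(M(-3) + (-4 - 6))² = (2 + (-4 - 6))² = (2 - 10)² = (-8)² = 64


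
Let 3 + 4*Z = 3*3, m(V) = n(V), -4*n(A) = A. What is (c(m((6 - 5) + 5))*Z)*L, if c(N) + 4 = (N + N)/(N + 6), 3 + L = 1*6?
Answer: -21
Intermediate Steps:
n(A) = -A/4
L = 3 (L = -3 + 1*6 = -3 + 6 = 3)
m(V) = -V/4
c(N) = -4 + 2*N/(6 + N) (c(N) = -4 + (N + N)/(N + 6) = -4 + (2*N)/(6 + N) = -4 + 2*N/(6 + N))
Z = 3/2 (Z = -¾ + (3*3)/4 = -¾ + (¼)*9 = -¾ + 9/4 = 3/2 ≈ 1.5000)
(c(m((6 - 5) + 5))*Z)*L = ((2*(-12 - (-1)*((6 - 5) + 5)/4)/(6 - ((6 - 5) + 5)/4))*(3/2))*3 = ((2*(-12 - (-1)*(1 + 5)/4)/(6 - (1 + 5)/4))*(3/2))*3 = ((2*(-12 - (-1)*6/4)/(6 - ¼*6))*(3/2))*3 = ((2*(-12 - 1*(-3/2))/(6 - 3/2))*(3/2))*3 = ((2*(-12 + 3/2)/(9/2))*(3/2))*3 = ((2*(2/9)*(-21/2))*(3/2))*3 = -14/3*3/2*3 = -7*3 = -21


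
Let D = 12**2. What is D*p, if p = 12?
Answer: 1728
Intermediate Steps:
D = 144
D*p = 144*12 = 1728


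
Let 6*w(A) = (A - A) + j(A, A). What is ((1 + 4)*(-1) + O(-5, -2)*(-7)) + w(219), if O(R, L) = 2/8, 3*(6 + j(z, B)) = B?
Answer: 53/12 ≈ 4.4167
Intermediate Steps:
j(z, B) = -6 + B/3
O(R, L) = ¼ (O(R, L) = 2*(⅛) = ¼)
w(A) = -1 + A/18 (w(A) = ((A - A) + (-6 + A/3))/6 = (0 + (-6 + A/3))/6 = (-6 + A/3)/6 = -1 + A/18)
((1 + 4)*(-1) + O(-5, -2)*(-7)) + w(219) = ((1 + 4)*(-1) + (¼)*(-7)) + (-1 + (1/18)*219) = (5*(-1) - 7/4) + (-1 + 73/6) = (-5 - 7/4) + 67/6 = -27/4 + 67/6 = 53/12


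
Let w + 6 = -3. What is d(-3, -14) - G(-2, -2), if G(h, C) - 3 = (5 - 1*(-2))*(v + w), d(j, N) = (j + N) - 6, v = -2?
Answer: 51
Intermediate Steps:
w = -9 (w = -6 - 3 = -9)
d(j, N) = -6 + N + j (d(j, N) = (N + j) - 6 = -6 + N + j)
G(h, C) = -74 (G(h, C) = 3 + (5 - 1*(-2))*(-2 - 9) = 3 + (5 + 2)*(-11) = 3 + 7*(-11) = 3 - 77 = -74)
d(-3, -14) - G(-2, -2) = (-6 - 14 - 3) - 1*(-74) = -23 + 74 = 51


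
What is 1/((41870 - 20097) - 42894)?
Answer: -1/21121 ≈ -4.7346e-5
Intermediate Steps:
1/((41870 - 20097) - 42894) = 1/(21773 - 42894) = 1/(-21121) = -1/21121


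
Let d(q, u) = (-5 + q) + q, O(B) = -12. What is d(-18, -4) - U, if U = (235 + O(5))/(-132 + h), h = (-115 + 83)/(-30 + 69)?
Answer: -203683/5180 ≈ -39.321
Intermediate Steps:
h = -32/39 ≈ -0.82051
d(q, u) = -5 + 2*q
U = -8697/5180 (U = (235 - 12)/(-132 - 32/39) = 223/(-5180/39) = 223*(-39/5180) = -8697/5180 ≈ -1.6790)
d(-18, -4) - U = (-5 + 2*(-18)) - 1*(-8697/5180) = (-5 - 36) + 8697/5180 = -41 + 8697/5180 = -203683/5180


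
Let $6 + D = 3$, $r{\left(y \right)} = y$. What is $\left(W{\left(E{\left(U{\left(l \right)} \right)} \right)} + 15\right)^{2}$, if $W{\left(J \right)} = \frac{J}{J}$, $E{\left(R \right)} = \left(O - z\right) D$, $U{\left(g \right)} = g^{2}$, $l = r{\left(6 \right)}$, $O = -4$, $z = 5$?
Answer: $256$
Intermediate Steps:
$l = 6$
$D = -3$ ($D = -6 + 3 = -3$)
$E{\left(R \right)} = 27$ ($E{\left(R \right)} = \left(-4 - 5\right) \left(-3\right) = \left(-9\right) \left(-3\right) = 27$)
$W{\left(J \right)} = 1$
$\left(W{\left(E{\left(U{\left(l \right)} \right)} \right)} + 15\right)^{2} = \left(1 + 15\right)^{2} = 16^{2} = 256$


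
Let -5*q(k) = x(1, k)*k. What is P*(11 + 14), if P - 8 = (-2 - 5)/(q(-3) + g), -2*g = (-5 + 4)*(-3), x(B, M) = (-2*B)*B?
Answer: 7150/27 ≈ 264.81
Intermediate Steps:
x(B, M) = -2*B**2
g = -3/2 (g = -(-5 + 4)*(-3)/2 = -(-1)*(-3)/2 = -1/2*3 = -3/2 ≈ -1.5000)
q(k) = 2*k/5 (q(k) = -(-2*1**2)*k/5 = -(-2*1)*k/5 = -(-2)*k/5 = 2*k/5)
P = 286/27 (P = 8 + (-2 - 5)/((2/5)*(-3) - 3/2) = 8 - 7/(-6/5 - 3/2) = 8 - 7/(-27/10) = 8 - 7*(-10/27) = 8 + 70/27 = 286/27 ≈ 10.593)
P*(11 + 14) = 286*(11 + 14)/27 = (286/27)*25 = 7150/27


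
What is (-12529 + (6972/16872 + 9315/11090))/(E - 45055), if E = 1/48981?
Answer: 239197970801097/860255616595079 ≈ 0.27805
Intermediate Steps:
E = 1/48981 ≈ 2.0416e-5
(-12529 + (6972/16872 + 9315/11090))/(E - 45055) = (-12529 + (6972/16872 + 9315/11090))/(1/48981 - 45055) = (-12529 + (6972*(1/16872) + 9315*(1/11090)))/(-2206838954/48981) = (-12529 + (581/1406 + 1863/2218))*(-48981/2206838954) = (-12529 + 977009/779627)*(-48981/2206838954) = -9766969674/779627*(-48981/2206838954) = 239197970801097/860255616595079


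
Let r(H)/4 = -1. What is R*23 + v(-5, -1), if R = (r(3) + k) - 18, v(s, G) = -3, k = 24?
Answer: 43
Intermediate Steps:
r(H) = -4 (r(H) = 4*(-1) = -4)
R = 2 (R = (-4 + 24) - 18 = 20 - 18 = 2)
R*23 + v(-5, -1) = 2*23 - 3 = 46 - 3 = 43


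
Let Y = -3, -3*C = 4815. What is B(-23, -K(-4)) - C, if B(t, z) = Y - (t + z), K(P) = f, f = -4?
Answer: 1621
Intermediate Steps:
C = -1605 (C = -⅓*4815 = -1605)
K(P) = -4
B(t, z) = -3 - t - z (B(t, z) = -3 - (t + z) = -3 + (-t - z) = -3 - t - z)
B(-23, -K(-4)) - C = (-3 - 1*(-23) - (-1)*(-4)) - 1*(-1605) = (-3 + 23 - 1*4) + 1605 = (-3 + 23 - 4) + 1605 = 16 + 1605 = 1621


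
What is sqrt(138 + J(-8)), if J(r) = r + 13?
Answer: sqrt(143) ≈ 11.958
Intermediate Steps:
J(r) = 13 + r
sqrt(138 + J(-8)) = sqrt(138 + (13 - 8)) = sqrt(138 + 5) = sqrt(143)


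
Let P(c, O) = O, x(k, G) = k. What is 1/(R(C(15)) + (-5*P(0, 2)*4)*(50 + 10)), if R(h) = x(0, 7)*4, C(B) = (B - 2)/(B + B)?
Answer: -1/2400 ≈ -0.00041667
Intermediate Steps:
C(B) = (-2 + B)/(2*B) (C(B) = (-2 + B)/((2*B)) = (-2 + B)*(1/(2*B)) = (-2 + B)/(2*B))
R(h) = 0 (R(h) = 0*4 = 0)
1/(R(C(15)) + (-5*P(0, 2)*4)*(50 + 10)) = 1/(0 + (-5*2*4)*(50 + 10)) = 1/(0 - 10*4*60) = 1/(0 - 40*60) = 1/(0 - 2400) = 1/(-2400) = -1/2400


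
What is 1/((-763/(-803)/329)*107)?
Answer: 37741/11663 ≈ 3.2360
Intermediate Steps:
1/((-763/(-803)/329)*107) = 1/((-763*(-1/803)*(1/329))*107) = 1/(((763/803)*(1/329))*107) = 1/((109/37741)*107) = 1/(11663/37741) = 37741/11663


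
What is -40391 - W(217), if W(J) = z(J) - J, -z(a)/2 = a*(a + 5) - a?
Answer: 55740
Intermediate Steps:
z(a) = 2*a - 2*a*(5 + a) (z(a) = -2*(a*(a + 5) - a) = -2*(a*(5 + a) - a) = -2*(-a + a*(5 + a)) = 2*a - 2*a*(5 + a))
W(J) = -J - 2*J*(4 + J) (W(J) = -2*J*(4 + J) - J = -J - 2*J*(4 + J))
-40391 - W(217) = -40391 - 217*(-9 - 2*217) = -40391 - 217*(-9 - 434) = -40391 - 217*(-443) = -40391 - 1*(-96131) = -40391 + 96131 = 55740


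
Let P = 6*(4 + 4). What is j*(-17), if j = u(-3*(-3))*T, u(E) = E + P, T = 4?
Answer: -3876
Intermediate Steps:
P = 48 (P = 6*8 = 48)
u(E) = 48 + E (u(E) = E + 48 = 48 + E)
j = 228 (j = (48 - 3*(-3))*4 = (48 + 9)*4 = 57*4 = 228)
j*(-17) = 228*(-17) = -3876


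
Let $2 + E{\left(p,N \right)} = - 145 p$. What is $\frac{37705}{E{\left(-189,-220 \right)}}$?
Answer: $\frac{37705}{27403} \approx 1.3759$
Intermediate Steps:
$E{\left(p,N \right)} = -2 - 145 p$
$\frac{37705}{E{\left(-189,-220 \right)}} = \frac{37705}{-2 - -27405} = \frac{37705}{-2 + 27405} = \frac{37705}{27403}$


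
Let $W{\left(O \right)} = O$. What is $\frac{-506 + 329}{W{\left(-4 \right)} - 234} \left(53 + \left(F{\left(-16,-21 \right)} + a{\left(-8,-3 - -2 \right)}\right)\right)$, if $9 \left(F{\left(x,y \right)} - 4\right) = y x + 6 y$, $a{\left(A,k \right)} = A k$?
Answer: $\frac{15635}{238} \approx 65.693$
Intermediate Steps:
$F{\left(x,y \right)} = 4 + \frac{2 y}{3} + \frac{x y}{9}$ ($F{\left(x,y \right)} = 4 + \frac{y x + 6 y}{9} = 4 + \frac{x y + 6 y}{9} = 4 + \frac{6 y + x y}{9} = 4 + \left(\frac{2 y}{3} + \frac{x y}{9}\right) = 4 + \frac{2 y}{3} + \frac{x y}{9}$)
$\frac{-506 + 329}{W{\left(-4 \right)} - 234} \left(53 + \left(F{\left(-16,-21 \right)} + a{\left(-8,-3 - -2 \right)}\right)\right) = \frac{-506 + 329}{-4 - 234} \left(53 + \left(\left(4 + \frac{2}{3} \left(-21\right) + \frac{1}{9} \left(-16\right) \left(-21\right)\right) - 8 \left(-3 - -2\right)\right)\right) = - \frac{177}{-238} \left(53 + \left(\left(4 - 14 + \frac{112}{3}\right) - 8 \left(-3 + 2\right)\right)\right) = \left(-177\right) \left(- \frac{1}{238}\right) \left(53 + \left(\frac{82}{3} - -8\right)\right) = \frac{177 \left(53 + \left(\frac{82}{3} + 8\right)\right)}{238} = \frac{177 \left(53 + \frac{106}{3}\right)}{238} = \frac{177}{238} \cdot \frac{265}{3} = \frac{15635}{238}$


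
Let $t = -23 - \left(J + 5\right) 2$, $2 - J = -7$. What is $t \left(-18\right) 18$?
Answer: $16524$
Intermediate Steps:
$J = 9$ ($J = 2 - -7 = 2 + 7 = 9$)
$t = -51$ ($t = -23 - \left(9 + 5\right) 2 = -23 - 14 \cdot 2 = -23 - 28 = -51$)
$t \left(-18\right) 18 = \left(-51\right) \left(-18\right) 18 = 918 \cdot 18 = 16524$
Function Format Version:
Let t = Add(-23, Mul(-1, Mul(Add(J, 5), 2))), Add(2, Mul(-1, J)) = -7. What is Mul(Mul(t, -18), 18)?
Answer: 16524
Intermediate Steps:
J = 9 (J = Add(2, Mul(-1, -7)) = Add(2, 7) = 9)
t = -51 (t = Add(-23, Mul(-1, Mul(Add(9, 5), 2))) = Add(-23, Mul(-1, Mul(14, 2))) = Add(-23, Mul(-1, 28)) = Add(-23, -28) = -51)
Mul(Mul(t, -18), 18) = Mul(Mul(-51, -18), 18) = Mul(918, 18) = 16524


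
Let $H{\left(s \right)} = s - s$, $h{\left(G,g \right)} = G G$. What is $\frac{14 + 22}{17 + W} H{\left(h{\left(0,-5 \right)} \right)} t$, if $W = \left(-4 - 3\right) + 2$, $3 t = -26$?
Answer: $0$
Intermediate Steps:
$h{\left(G,g \right)} = G^{2}$
$H{\left(s \right)} = 0$
$t = - \frac{26}{3}$ ($t = \frac{1}{3} \left(-26\right) = - \frac{26}{3} \approx -8.6667$)
$W = -5$ ($W = -7 + 2 = -5$)
$\frac{14 + 22}{17 + W} H{\left(h{\left(0,-5 \right)} \right)} t = \frac{14 + 22}{17 - 5} \cdot 0 \left(- \frac{26}{3}\right) = \frac{36}{12} \cdot 0 \left(- \frac{26}{3}\right) = 36 \cdot \frac{1}{12} \cdot 0 \left(- \frac{26}{3}\right) = 3 \cdot 0 \left(- \frac{26}{3}\right) = 0 \left(- \frac{26}{3}\right) = 0$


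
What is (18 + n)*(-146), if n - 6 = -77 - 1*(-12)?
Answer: 5986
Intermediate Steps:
n = -59 (n = 6 + (-77 - 1*(-12)) = 6 + (-77 + 12) = 6 - 65 = -59)
(18 + n)*(-146) = (18 - 59)*(-146) = -41*(-146) = 5986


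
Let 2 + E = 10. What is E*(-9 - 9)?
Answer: -144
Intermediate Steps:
E = 8 (E = -2 + 10 = 8)
E*(-9 - 9) = 8*(-9 - 9) = 8*(-18) = -144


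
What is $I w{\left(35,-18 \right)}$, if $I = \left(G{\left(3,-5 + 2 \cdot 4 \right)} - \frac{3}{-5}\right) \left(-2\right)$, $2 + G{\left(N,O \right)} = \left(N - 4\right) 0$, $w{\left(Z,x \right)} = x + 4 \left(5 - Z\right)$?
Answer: $- \frac{1932}{5} \approx -386.4$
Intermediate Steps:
$w{\left(Z,x \right)} = 20 + x - 4 Z$ ($w{\left(Z,x \right)} = x - \left(-20 + 4 Z\right) = 20 + x - 4 Z$)
$G{\left(N,O \right)} = -2$ ($G{\left(N,O \right)} = -2 + \left(N - 4\right) 0 = -2 + \left(-4 + N\right) 0 = -2 + 0 = -2$)
$I = \frac{14}{5}$ ($I = \left(-2 - \frac{3}{-5}\right) \left(-2\right) = \left(-2 - - \frac{3}{5}\right) \left(-2\right) = \left(-2 + \frac{3}{5}\right) \left(-2\right) = \left(- \frac{7}{5}\right) \left(-2\right) = \frac{14}{5} \approx 2.8$)
$I w{\left(35,-18 \right)} = \frac{14 \left(20 - 18 - 140\right)}{5} = \frac{14}{5} \left(-138\right) = - \frac{1932}{5}$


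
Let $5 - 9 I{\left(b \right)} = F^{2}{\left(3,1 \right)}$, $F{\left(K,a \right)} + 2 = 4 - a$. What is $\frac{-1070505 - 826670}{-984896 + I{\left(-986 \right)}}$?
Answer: $\frac{3414915}{1772812} \approx 1.9263$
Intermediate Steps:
$F{\left(K,a \right)} = 2 - a$ ($F{\left(K,a \right)} = -2 - \left(-4 + a\right) = 2 - a$)
$I{\left(b \right)} = \frac{4}{9}$ ($I{\left(b \right)} = \frac{5}{9} - \frac{\left(2 - 1\right)^{2}}{9} = \frac{5}{9} - \frac{1^{2}}{9} = \frac{5}{9} - \frac{1}{9} = \frac{4}{9}$)
$\frac{-1070505 - 826670}{-984896 + I{\left(-986 \right)}} = \frac{-1070505 - 826670}{-984896 + \frac{4}{9}} = \frac{-1070505 - 826670}{- \frac{8864060}{9}} = \left(-1070505 - 826670\right) \left(- \frac{9}{8864060}\right) = \left(-1897175\right) \left(- \frac{9}{8864060}\right) = \frac{3414915}{1772812}$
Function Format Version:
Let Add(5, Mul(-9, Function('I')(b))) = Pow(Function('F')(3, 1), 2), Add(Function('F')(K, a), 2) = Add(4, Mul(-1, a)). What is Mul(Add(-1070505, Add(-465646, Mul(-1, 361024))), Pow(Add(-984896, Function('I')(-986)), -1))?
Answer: Rational(3414915, 1772812) ≈ 1.9263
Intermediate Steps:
Function('F')(K, a) = Add(2, Mul(-1, a)) (Function('F')(K, a) = Add(-2, Add(4, Mul(-1, a))) = Add(2, Mul(-1, a)))
Function('I')(b) = Rational(4, 9) (Function('I')(b) = Add(Rational(5, 9), Mul(Rational(-1, 9), Pow(Add(2, Mul(-1, 1)), 2))) = Add(Rational(5, 9), Mul(Rational(-1, 9), Pow(Add(2, -1), 2))) = Add(Rational(5, 9), Mul(Rational(-1, 9), Pow(1, 2))) = Add(Rational(5, 9), Mul(Rational(-1, 9), 1)) = Add(Rational(5, 9), Rational(-1, 9)) = Rational(4, 9))
Mul(Add(-1070505, Add(-465646, Mul(-1, 361024))), Pow(Add(-984896, Function('I')(-986)), -1)) = Mul(Add(-1070505, Add(-465646, Mul(-1, 361024))), Pow(Add(-984896, Rational(4, 9)), -1)) = Mul(Add(-1070505, Add(-465646, -361024)), Pow(Rational(-8864060, 9), -1)) = Mul(Add(-1070505, -826670), Rational(-9, 8864060)) = Mul(-1897175, Rational(-9, 8864060)) = Rational(3414915, 1772812)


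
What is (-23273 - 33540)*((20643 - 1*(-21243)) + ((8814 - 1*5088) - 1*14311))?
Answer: -1778303713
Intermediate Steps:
(-23273 - 33540)*((20643 - 1*(-21243)) + ((8814 - 1*5088) - 1*14311)) = -56813*((20643 + 21243) + ((8814 - 5088) - 14311)) = -56813*(41886 + (3726 - 14311)) = -56813*(41886 - 10585) = -56813*31301 = -1778303713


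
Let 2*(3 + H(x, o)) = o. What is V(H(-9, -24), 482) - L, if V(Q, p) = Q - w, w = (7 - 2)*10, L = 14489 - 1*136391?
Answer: 121837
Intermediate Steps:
L = -121902 (L = 14489 - 136391 = -121902)
w = 50 (w = 5*10 = 50)
H(x, o) = -3 + o/2
V(Q, p) = -50 + Q (V(Q, p) = Q - 1*50 = Q - 50 = -50 + Q)
V(H(-9, -24), 482) - L = (-50 + (-3 + (1/2)*(-24))) - 1*(-121902) = (-50 + (-3 - 12)) + 121902 = (-50 - 15) + 121902 = -65 + 121902 = 121837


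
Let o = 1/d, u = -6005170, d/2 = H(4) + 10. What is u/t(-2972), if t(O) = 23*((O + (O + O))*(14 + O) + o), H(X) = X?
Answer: -33628952/3396910411 ≈ -0.0098999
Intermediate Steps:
d = 28 (d = 2*(4 + 10) = 2*14 = 28)
o = 1/28 ≈ 0.035714
t(O) = 23/28 + 69*O*(14 + O) (t(O) = 23*((O + (O + O))*(14 + O) + 1/28) = 23*((O + 2*O)*(14 + O) + 1/28) = 23*((3*O)*(14 + O) + 1/28) = 23*(3*O*(14 + O) + 1/28) = 23*(1/28 + 3*O*(14 + O)) = 23/28 + 69*O*(14 + O))
u/t(-2972) = -6005170/(23/28 + 69*(-2972)² + 966*(-2972)) = -6005170/(23/28 + 69*8832784 - 2870952) = -6005170/(23/28 + 609462096 - 2870952) = -6005170/16984552055/28 = -6005170*28/16984552055 = -33628952/3396910411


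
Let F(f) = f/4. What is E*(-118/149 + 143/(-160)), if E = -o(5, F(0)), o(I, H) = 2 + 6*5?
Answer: 40187/745 ≈ 53.942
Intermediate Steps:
F(f) = f/4 (F(f) = f*(¼) = f/4)
o(I, H) = 32 (o(I, H) = 2 + 30 = 32)
E = -32 (E = -1*32 = -32)
E*(-118/149 + 143/(-160)) = -32*(-118/149 + 143/(-160)) = -32*(-118*1/149 + 143*(-1/160)) = -32*(-118/149 - 143/160) = -32*(-40187/23840) = 40187/745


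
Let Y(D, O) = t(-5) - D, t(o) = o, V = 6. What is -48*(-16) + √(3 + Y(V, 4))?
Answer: 768 + 2*I*√2 ≈ 768.0 + 2.8284*I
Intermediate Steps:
Y(D, O) = -5 - D
-48*(-16) + √(3 + Y(V, 4)) = -48*(-16) + √(3 + (-5 - 1*6)) = 768 + √(3 + (-5 - 6)) = 768 + √(3 - 11) = 768 + √(-8) = 768 + 2*I*√2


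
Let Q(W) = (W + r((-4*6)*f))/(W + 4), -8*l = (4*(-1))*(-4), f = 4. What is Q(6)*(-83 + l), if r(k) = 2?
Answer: -68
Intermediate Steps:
l = -2 (l = -4*(-1)*(-4)/8 = -(-1)*(-4)/2 = -⅛*16 = -2)
Q(W) = (2 + W)/(4 + W) (Q(W) = (W + 2)/(W + 4) = (2 + W)/(4 + W))
Q(6)*(-83 + l) = ((2 + 6)/(4 + 6))*(-83 - 2) = (8/10)*(-85) = ((⅒)*8)*(-85) = (⅘)*(-85) = -68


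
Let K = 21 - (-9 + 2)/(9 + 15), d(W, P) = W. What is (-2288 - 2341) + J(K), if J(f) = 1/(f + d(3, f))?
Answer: -2698683/583 ≈ -4629.0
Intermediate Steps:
K = 511/24 (K = 21 - (-7)/24 = 21 - 1*(-7/24) = 21 + 7/24 = 511/24 ≈ 21.292)
J(f) = 1/(3 + f) (J(f) = 1/(f + 3) = 1/(3 + f))
(-2288 - 2341) + J(K) = (-2288 - 2341) + 1/(3 + 511/24) = -4629 + 1/(583/24) = -4629 + 24/583 = -2698683/583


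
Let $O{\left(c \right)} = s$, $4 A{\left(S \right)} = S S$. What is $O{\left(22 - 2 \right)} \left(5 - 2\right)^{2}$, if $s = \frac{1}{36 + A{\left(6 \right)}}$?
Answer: $\frac{1}{5} \approx 0.2$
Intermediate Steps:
$A{\left(S \right)} = \frac{S^{2}}{4}$ ($A{\left(S \right)} = \frac{S S}{4} = \frac{S^{2}}{4}$)
$s = \frac{1}{45}$ ($s = \frac{1}{36 + \frac{6^{2}}{4}} = \frac{1}{36 + \frac{1}{4} \cdot 36} = \frac{1}{36 + 9} = \frac{1}{45} \approx 0.022222$)
$O{\left(c \right)} = \frac{1}{45}$
$O{\left(22 - 2 \right)} \left(5 - 2\right)^{2} = \frac{\left(5 - 2\right)^{2}}{45} = \frac{3^{2}}{45} = \frac{1}{45} \cdot 9 = \frac{1}{5}$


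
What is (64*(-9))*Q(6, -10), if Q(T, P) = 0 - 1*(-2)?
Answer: -1152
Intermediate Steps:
Q(T, P) = 2 (Q(T, P) = 0 + 2 = 2)
(64*(-9))*Q(6, -10) = (64*(-9))*2 = -576*2 = -1152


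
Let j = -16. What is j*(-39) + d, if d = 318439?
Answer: 319063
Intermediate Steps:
j*(-39) + d = -16*(-39) + 318439 = 624 + 318439 = 319063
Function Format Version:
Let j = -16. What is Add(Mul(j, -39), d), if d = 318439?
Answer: 319063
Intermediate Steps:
Add(Mul(j, -39), d) = Add(Mul(-16, -39), 318439) = Add(624, 318439) = 319063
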